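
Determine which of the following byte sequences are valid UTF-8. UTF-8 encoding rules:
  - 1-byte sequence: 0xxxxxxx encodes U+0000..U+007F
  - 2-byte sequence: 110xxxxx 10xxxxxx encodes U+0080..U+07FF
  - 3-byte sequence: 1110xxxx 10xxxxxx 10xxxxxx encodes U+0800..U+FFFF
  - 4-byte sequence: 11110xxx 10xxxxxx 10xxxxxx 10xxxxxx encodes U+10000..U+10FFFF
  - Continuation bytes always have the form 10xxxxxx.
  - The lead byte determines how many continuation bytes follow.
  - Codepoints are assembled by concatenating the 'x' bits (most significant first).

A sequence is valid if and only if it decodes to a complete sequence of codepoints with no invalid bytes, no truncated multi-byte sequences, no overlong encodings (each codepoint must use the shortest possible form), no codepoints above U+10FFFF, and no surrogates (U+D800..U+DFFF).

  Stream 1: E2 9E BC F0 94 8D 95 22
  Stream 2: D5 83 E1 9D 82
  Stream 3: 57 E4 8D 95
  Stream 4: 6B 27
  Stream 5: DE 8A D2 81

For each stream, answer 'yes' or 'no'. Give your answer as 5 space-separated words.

Answer: yes yes yes yes yes

Derivation:
Stream 1: decodes cleanly. VALID
Stream 2: decodes cleanly. VALID
Stream 3: decodes cleanly. VALID
Stream 4: decodes cleanly. VALID
Stream 5: decodes cleanly. VALID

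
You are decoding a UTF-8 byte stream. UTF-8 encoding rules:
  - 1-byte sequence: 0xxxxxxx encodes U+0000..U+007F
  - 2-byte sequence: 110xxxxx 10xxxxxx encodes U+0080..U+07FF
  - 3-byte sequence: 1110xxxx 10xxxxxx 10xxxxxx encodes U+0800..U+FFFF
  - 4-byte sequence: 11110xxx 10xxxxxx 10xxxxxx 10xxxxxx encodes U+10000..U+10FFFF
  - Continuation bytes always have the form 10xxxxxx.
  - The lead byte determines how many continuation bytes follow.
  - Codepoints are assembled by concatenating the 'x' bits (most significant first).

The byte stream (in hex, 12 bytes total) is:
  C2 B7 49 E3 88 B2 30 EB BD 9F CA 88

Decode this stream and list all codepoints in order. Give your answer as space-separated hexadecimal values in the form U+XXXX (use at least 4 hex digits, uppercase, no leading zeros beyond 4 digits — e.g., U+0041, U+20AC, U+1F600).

Byte[0]=C2: 2-byte lead, need 1 cont bytes. acc=0x2
Byte[1]=B7: continuation. acc=(acc<<6)|0x37=0xB7
Completed: cp=U+00B7 (starts at byte 0)
Byte[2]=49: 1-byte ASCII. cp=U+0049
Byte[3]=E3: 3-byte lead, need 2 cont bytes. acc=0x3
Byte[4]=88: continuation. acc=(acc<<6)|0x08=0xC8
Byte[5]=B2: continuation. acc=(acc<<6)|0x32=0x3232
Completed: cp=U+3232 (starts at byte 3)
Byte[6]=30: 1-byte ASCII. cp=U+0030
Byte[7]=EB: 3-byte lead, need 2 cont bytes. acc=0xB
Byte[8]=BD: continuation. acc=(acc<<6)|0x3D=0x2FD
Byte[9]=9F: continuation. acc=(acc<<6)|0x1F=0xBF5F
Completed: cp=U+BF5F (starts at byte 7)
Byte[10]=CA: 2-byte lead, need 1 cont bytes. acc=0xA
Byte[11]=88: continuation. acc=(acc<<6)|0x08=0x288
Completed: cp=U+0288 (starts at byte 10)

Answer: U+00B7 U+0049 U+3232 U+0030 U+BF5F U+0288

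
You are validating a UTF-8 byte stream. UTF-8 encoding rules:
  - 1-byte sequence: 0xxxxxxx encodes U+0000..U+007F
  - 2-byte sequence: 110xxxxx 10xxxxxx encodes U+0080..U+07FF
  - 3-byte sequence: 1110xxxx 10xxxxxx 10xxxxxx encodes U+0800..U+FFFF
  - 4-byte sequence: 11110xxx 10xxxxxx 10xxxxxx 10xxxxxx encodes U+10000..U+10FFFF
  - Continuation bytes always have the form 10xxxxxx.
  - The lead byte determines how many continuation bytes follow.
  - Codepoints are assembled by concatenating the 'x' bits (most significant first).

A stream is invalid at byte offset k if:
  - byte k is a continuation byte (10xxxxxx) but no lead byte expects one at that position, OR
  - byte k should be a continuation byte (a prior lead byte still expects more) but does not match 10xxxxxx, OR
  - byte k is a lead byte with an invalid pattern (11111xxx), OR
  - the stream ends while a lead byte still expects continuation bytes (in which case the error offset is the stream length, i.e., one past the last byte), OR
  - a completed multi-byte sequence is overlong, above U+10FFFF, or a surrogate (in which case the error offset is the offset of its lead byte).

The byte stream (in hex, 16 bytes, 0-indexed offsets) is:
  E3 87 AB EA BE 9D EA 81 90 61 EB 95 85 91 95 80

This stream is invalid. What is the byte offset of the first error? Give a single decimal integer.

Byte[0]=E3: 3-byte lead, need 2 cont bytes. acc=0x3
Byte[1]=87: continuation. acc=(acc<<6)|0x07=0xC7
Byte[2]=AB: continuation. acc=(acc<<6)|0x2B=0x31EB
Completed: cp=U+31EB (starts at byte 0)
Byte[3]=EA: 3-byte lead, need 2 cont bytes. acc=0xA
Byte[4]=BE: continuation. acc=(acc<<6)|0x3E=0x2BE
Byte[5]=9D: continuation. acc=(acc<<6)|0x1D=0xAF9D
Completed: cp=U+AF9D (starts at byte 3)
Byte[6]=EA: 3-byte lead, need 2 cont bytes. acc=0xA
Byte[7]=81: continuation. acc=(acc<<6)|0x01=0x281
Byte[8]=90: continuation. acc=(acc<<6)|0x10=0xA050
Completed: cp=U+A050 (starts at byte 6)
Byte[9]=61: 1-byte ASCII. cp=U+0061
Byte[10]=EB: 3-byte lead, need 2 cont bytes. acc=0xB
Byte[11]=95: continuation. acc=(acc<<6)|0x15=0x2D5
Byte[12]=85: continuation. acc=(acc<<6)|0x05=0xB545
Completed: cp=U+B545 (starts at byte 10)
Byte[13]=91: INVALID lead byte (not 0xxx/110x/1110/11110)

Answer: 13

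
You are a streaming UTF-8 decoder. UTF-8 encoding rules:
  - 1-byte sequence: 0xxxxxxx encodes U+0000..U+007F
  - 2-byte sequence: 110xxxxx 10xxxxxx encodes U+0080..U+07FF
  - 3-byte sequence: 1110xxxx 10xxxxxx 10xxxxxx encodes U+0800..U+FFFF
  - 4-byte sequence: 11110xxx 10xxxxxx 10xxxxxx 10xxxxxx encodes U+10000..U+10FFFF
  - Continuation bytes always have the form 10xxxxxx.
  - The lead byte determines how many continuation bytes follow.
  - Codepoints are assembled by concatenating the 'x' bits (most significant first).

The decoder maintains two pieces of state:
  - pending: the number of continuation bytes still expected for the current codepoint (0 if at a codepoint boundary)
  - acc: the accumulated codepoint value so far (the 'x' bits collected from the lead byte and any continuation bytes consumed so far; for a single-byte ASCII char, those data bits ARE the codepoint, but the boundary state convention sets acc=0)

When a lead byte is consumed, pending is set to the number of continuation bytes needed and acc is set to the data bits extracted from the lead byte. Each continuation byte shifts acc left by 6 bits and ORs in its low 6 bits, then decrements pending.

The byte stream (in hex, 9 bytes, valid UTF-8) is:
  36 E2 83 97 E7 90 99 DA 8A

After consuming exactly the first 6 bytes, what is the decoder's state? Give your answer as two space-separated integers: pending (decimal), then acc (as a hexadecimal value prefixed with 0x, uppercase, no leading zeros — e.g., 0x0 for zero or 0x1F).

Answer: 1 0x1D0

Derivation:
Byte[0]=36: 1-byte. pending=0, acc=0x0
Byte[1]=E2: 3-byte lead. pending=2, acc=0x2
Byte[2]=83: continuation. acc=(acc<<6)|0x03=0x83, pending=1
Byte[3]=97: continuation. acc=(acc<<6)|0x17=0x20D7, pending=0
Byte[4]=E7: 3-byte lead. pending=2, acc=0x7
Byte[5]=90: continuation. acc=(acc<<6)|0x10=0x1D0, pending=1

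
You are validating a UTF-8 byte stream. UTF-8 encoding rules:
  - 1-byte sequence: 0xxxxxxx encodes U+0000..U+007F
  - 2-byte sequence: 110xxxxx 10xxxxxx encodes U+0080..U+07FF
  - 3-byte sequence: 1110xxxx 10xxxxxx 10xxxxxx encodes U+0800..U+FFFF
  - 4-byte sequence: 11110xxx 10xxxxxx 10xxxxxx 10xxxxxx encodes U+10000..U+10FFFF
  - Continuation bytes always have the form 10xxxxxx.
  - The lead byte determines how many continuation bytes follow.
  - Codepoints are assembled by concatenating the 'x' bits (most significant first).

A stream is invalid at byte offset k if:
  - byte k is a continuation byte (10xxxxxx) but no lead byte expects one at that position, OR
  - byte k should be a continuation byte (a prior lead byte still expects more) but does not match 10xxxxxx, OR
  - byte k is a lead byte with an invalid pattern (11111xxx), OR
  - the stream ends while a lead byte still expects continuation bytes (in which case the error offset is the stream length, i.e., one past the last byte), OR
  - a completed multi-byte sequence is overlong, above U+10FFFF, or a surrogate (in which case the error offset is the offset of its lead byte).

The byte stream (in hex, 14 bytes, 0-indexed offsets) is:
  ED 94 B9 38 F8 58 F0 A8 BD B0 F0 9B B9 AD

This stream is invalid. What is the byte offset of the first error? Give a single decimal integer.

Answer: 4

Derivation:
Byte[0]=ED: 3-byte lead, need 2 cont bytes. acc=0xD
Byte[1]=94: continuation. acc=(acc<<6)|0x14=0x354
Byte[2]=B9: continuation. acc=(acc<<6)|0x39=0xD539
Completed: cp=U+D539 (starts at byte 0)
Byte[3]=38: 1-byte ASCII. cp=U+0038
Byte[4]=F8: INVALID lead byte (not 0xxx/110x/1110/11110)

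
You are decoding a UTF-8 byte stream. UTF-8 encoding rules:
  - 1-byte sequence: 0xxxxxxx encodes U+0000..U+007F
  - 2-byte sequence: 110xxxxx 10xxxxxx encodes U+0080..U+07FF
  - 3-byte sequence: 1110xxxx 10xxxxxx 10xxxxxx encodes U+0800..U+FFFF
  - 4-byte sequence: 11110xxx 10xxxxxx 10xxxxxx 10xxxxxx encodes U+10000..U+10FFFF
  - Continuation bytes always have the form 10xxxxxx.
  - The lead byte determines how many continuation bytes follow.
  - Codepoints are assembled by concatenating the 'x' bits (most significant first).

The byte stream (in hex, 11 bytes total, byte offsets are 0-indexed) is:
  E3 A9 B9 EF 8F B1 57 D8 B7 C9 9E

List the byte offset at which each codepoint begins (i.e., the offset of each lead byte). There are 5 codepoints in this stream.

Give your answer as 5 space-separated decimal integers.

Byte[0]=E3: 3-byte lead, need 2 cont bytes. acc=0x3
Byte[1]=A9: continuation. acc=(acc<<6)|0x29=0xE9
Byte[2]=B9: continuation. acc=(acc<<6)|0x39=0x3A79
Completed: cp=U+3A79 (starts at byte 0)
Byte[3]=EF: 3-byte lead, need 2 cont bytes. acc=0xF
Byte[4]=8F: continuation. acc=(acc<<6)|0x0F=0x3CF
Byte[5]=B1: continuation. acc=(acc<<6)|0x31=0xF3F1
Completed: cp=U+F3F1 (starts at byte 3)
Byte[6]=57: 1-byte ASCII. cp=U+0057
Byte[7]=D8: 2-byte lead, need 1 cont bytes. acc=0x18
Byte[8]=B7: continuation. acc=(acc<<6)|0x37=0x637
Completed: cp=U+0637 (starts at byte 7)
Byte[9]=C9: 2-byte lead, need 1 cont bytes. acc=0x9
Byte[10]=9E: continuation. acc=(acc<<6)|0x1E=0x25E
Completed: cp=U+025E (starts at byte 9)

Answer: 0 3 6 7 9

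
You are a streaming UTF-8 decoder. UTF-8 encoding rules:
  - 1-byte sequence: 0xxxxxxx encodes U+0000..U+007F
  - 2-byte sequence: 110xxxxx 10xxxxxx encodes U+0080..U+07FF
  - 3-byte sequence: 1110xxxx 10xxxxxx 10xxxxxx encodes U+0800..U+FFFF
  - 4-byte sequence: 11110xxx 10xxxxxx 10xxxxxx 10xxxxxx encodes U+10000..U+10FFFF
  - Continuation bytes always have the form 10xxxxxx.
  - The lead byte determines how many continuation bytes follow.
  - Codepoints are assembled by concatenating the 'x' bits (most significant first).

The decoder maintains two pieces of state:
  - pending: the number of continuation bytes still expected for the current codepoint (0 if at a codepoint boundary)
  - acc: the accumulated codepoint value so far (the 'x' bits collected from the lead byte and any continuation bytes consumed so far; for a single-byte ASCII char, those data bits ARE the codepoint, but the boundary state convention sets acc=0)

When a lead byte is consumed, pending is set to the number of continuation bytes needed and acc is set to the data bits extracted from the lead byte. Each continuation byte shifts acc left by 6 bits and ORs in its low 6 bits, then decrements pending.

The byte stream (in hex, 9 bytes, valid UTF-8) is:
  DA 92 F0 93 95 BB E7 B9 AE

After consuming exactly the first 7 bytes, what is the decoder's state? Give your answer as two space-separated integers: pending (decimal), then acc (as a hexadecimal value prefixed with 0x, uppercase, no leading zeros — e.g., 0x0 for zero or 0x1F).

Answer: 2 0x7

Derivation:
Byte[0]=DA: 2-byte lead. pending=1, acc=0x1A
Byte[1]=92: continuation. acc=(acc<<6)|0x12=0x692, pending=0
Byte[2]=F0: 4-byte lead. pending=3, acc=0x0
Byte[3]=93: continuation. acc=(acc<<6)|0x13=0x13, pending=2
Byte[4]=95: continuation. acc=(acc<<6)|0x15=0x4D5, pending=1
Byte[5]=BB: continuation. acc=(acc<<6)|0x3B=0x1357B, pending=0
Byte[6]=E7: 3-byte lead. pending=2, acc=0x7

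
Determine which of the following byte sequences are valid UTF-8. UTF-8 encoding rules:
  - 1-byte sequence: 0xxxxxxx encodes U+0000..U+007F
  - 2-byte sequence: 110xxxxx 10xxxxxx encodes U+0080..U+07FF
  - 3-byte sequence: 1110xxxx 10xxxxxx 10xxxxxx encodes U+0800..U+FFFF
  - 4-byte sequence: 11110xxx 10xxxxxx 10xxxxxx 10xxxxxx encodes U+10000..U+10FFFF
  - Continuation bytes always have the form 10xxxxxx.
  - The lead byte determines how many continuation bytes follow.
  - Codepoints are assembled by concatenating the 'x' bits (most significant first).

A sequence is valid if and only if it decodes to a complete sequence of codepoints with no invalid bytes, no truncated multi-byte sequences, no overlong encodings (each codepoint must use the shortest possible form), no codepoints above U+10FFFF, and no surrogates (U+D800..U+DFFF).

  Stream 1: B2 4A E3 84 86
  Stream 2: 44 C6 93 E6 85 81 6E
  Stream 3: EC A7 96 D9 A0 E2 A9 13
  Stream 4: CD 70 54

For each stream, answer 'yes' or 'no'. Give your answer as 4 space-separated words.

Answer: no yes no no

Derivation:
Stream 1: error at byte offset 0. INVALID
Stream 2: decodes cleanly. VALID
Stream 3: error at byte offset 7. INVALID
Stream 4: error at byte offset 1. INVALID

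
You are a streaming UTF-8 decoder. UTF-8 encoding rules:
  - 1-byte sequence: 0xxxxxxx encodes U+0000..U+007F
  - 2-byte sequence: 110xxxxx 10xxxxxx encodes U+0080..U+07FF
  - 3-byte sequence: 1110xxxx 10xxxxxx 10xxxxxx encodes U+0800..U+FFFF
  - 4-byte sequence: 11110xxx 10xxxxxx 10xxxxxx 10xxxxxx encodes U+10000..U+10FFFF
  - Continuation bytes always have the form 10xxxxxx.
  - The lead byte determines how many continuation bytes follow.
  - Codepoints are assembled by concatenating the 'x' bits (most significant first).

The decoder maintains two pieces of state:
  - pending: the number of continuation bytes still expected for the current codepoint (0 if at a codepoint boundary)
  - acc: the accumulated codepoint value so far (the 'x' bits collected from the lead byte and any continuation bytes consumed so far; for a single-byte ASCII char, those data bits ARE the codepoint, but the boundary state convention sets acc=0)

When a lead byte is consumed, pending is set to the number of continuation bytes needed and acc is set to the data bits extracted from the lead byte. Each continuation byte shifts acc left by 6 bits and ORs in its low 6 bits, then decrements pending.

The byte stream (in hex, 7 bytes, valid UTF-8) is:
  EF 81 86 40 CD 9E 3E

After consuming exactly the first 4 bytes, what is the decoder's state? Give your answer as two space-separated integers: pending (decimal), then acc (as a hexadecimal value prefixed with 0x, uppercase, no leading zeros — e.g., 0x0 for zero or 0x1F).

Answer: 0 0x0

Derivation:
Byte[0]=EF: 3-byte lead. pending=2, acc=0xF
Byte[1]=81: continuation. acc=(acc<<6)|0x01=0x3C1, pending=1
Byte[2]=86: continuation. acc=(acc<<6)|0x06=0xF046, pending=0
Byte[3]=40: 1-byte. pending=0, acc=0x0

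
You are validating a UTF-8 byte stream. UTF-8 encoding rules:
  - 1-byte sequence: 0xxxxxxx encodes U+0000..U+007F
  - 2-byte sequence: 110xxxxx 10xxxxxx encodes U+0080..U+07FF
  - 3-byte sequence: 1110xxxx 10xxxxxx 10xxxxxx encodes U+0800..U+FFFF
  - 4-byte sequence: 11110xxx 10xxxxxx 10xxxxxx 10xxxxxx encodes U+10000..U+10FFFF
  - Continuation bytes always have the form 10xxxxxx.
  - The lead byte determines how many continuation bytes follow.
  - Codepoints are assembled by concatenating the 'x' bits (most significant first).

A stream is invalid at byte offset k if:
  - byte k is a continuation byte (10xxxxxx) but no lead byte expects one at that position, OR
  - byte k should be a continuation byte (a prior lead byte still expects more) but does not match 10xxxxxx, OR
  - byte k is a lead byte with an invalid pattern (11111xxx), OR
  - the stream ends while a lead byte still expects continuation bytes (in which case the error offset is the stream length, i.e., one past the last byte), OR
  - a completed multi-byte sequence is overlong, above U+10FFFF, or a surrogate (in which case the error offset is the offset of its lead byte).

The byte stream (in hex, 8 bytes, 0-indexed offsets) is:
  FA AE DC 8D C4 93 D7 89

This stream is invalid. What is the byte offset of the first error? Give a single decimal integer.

Byte[0]=FA: INVALID lead byte (not 0xxx/110x/1110/11110)

Answer: 0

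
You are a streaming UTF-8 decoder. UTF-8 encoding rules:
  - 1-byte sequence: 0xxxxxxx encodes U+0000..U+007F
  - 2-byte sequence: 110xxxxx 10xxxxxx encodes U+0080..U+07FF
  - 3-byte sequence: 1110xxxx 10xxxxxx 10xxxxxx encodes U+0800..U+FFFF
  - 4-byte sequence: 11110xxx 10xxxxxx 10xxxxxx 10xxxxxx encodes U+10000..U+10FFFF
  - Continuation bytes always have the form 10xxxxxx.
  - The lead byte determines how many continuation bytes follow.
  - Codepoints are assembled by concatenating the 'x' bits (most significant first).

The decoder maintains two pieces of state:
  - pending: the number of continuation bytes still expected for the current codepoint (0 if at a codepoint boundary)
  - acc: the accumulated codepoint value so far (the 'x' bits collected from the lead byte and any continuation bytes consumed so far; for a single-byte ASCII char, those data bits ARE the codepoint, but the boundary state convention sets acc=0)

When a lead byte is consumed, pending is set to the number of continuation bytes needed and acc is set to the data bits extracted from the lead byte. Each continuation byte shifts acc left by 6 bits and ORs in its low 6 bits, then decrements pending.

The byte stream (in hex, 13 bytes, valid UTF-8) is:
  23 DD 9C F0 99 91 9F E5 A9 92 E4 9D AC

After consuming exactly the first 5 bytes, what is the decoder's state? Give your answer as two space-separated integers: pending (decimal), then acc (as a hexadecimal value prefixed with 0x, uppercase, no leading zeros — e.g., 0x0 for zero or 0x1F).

Answer: 2 0x19

Derivation:
Byte[0]=23: 1-byte. pending=0, acc=0x0
Byte[1]=DD: 2-byte lead. pending=1, acc=0x1D
Byte[2]=9C: continuation. acc=(acc<<6)|0x1C=0x75C, pending=0
Byte[3]=F0: 4-byte lead. pending=3, acc=0x0
Byte[4]=99: continuation. acc=(acc<<6)|0x19=0x19, pending=2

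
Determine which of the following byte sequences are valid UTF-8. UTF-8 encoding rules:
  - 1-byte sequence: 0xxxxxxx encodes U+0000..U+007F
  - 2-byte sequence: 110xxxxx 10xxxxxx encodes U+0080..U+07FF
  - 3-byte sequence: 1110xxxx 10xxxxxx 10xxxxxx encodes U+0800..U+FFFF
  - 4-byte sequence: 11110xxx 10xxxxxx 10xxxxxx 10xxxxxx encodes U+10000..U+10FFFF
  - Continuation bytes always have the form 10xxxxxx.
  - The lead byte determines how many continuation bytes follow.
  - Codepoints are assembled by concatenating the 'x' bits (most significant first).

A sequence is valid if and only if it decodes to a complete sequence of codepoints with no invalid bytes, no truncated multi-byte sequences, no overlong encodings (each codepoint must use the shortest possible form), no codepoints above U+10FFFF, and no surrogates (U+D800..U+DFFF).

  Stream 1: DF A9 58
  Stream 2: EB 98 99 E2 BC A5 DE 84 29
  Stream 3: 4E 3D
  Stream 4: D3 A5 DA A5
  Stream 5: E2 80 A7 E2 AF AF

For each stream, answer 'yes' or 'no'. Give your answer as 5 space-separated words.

Stream 1: decodes cleanly. VALID
Stream 2: decodes cleanly. VALID
Stream 3: decodes cleanly. VALID
Stream 4: decodes cleanly. VALID
Stream 5: decodes cleanly. VALID

Answer: yes yes yes yes yes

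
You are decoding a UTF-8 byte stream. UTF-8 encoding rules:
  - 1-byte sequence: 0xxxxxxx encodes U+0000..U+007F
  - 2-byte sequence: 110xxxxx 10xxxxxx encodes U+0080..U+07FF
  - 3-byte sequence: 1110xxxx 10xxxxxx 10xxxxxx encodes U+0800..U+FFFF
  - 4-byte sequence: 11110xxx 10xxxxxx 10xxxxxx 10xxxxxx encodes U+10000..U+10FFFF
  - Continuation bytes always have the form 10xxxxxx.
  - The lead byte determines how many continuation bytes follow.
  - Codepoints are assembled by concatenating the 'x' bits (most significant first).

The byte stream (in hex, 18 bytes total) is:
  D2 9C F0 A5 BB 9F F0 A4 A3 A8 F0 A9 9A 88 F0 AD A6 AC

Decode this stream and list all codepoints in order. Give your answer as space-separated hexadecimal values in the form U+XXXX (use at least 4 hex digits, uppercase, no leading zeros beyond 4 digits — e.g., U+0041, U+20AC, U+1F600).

Answer: U+049C U+25EDF U+248E8 U+29688 U+2D9AC

Derivation:
Byte[0]=D2: 2-byte lead, need 1 cont bytes. acc=0x12
Byte[1]=9C: continuation. acc=(acc<<6)|0x1C=0x49C
Completed: cp=U+049C (starts at byte 0)
Byte[2]=F0: 4-byte lead, need 3 cont bytes. acc=0x0
Byte[3]=A5: continuation. acc=(acc<<6)|0x25=0x25
Byte[4]=BB: continuation. acc=(acc<<6)|0x3B=0x97B
Byte[5]=9F: continuation. acc=(acc<<6)|0x1F=0x25EDF
Completed: cp=U+25EDF (starts at byte 2)
Byte[6]=F0: 4-byte lead, need 3 cont bytes. acc=0x0
Byte[7]=A4: continuation. acc=(acc<<6)|0x24=0x24
Byte[8]=A3: continuation. acc=(acc<<6)|0x23=0x923
Byte[9]=A8: continuation. acc=(acc<<6)|0x28=0x248E8
Completed: cp=U+248E8 (starts at byte 6)
Byte[10]=F0: 4-byte lead, need 3 cont bytes. acc=0x0
Byte[11]=A9: continuation. acc=(acc<<6)|0x29=0x29
Byte[12]=9A: continuation. acc=(acc<<6)|0x1A=0xA5A
Byte[13]=88: continuation. acc=(acc<<6)|0x08=0x29688
Completed: cp=U+29688 (starts at byte 10)
Byte[14]=F0: 4-byte lead, need 3 cont bytes. acc=0x0
Byte[15]=AD: continuation. acc=(acc<<6)|0x2D=0x2D
Byte[16]=A6: continuation. acc=(acc<<6)|0x26=0xB66
Byte[17]=AC: continuation. acc=(acc<<6)|0x2C=0x2D9AC
Completed: cp=U+2D9AC (starts at byte 14)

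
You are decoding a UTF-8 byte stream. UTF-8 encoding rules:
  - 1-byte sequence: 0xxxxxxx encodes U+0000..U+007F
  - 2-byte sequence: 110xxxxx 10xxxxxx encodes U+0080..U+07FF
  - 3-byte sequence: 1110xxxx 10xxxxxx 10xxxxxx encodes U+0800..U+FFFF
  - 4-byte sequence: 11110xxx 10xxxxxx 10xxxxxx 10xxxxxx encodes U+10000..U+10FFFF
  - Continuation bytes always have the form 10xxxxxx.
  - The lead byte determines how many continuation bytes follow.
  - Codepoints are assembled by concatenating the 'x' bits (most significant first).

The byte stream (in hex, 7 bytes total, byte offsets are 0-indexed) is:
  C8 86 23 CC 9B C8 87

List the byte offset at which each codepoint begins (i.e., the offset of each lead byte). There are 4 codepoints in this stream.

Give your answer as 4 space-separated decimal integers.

Answer: 0 2 3 5

Derivation:
Byte[0]=C8: 2-byte lead, need 1 cont bytes. acc=0x8
Byte[1]=86: continuation. acc=(acc<<6)|0x06=0x206
Completed: cp=U+0206 (starts at byte 0)
Byte[2]=23: 1-byte ASCII. cp=U+0023
Byte[3]=CC: 2-byte lead, need 1 cont bytes. acc=0xC
Byte[4]=9B: continuation. acc=(acc<<6)|0x1B=0x31B
Completed: cp=U+031B (starts at byte 3)
Byte[5]=C8: 2-byte lead, need 1 cont bytes. acc=0x8
Byte[6]=87: continuation. acc=(acc<<6)|0x07=0x207
Completed: cp=U+0207 (starts at byte 5)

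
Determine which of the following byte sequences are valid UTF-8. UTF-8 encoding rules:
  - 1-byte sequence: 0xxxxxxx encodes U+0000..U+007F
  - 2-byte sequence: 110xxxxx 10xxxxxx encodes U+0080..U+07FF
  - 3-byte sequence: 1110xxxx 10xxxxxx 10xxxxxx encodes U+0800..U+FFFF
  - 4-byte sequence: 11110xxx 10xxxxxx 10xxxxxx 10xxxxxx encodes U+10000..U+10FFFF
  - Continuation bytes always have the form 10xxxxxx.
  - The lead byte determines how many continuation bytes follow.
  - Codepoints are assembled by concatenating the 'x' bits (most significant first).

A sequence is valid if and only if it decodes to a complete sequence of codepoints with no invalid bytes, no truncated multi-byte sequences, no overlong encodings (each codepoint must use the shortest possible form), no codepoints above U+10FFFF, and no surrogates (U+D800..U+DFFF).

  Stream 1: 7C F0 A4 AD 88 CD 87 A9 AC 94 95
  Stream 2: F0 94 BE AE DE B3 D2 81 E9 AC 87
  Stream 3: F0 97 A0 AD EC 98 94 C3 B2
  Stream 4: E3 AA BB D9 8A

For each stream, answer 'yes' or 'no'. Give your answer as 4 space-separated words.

Stream 1: error at byte offset 7. INVALID
Stream 2: decodes cleanly. VALID
Stream 3: decodes cleanly. VALID
Stream 4: decodes cleanly. VALID

Answer: no yes yes yes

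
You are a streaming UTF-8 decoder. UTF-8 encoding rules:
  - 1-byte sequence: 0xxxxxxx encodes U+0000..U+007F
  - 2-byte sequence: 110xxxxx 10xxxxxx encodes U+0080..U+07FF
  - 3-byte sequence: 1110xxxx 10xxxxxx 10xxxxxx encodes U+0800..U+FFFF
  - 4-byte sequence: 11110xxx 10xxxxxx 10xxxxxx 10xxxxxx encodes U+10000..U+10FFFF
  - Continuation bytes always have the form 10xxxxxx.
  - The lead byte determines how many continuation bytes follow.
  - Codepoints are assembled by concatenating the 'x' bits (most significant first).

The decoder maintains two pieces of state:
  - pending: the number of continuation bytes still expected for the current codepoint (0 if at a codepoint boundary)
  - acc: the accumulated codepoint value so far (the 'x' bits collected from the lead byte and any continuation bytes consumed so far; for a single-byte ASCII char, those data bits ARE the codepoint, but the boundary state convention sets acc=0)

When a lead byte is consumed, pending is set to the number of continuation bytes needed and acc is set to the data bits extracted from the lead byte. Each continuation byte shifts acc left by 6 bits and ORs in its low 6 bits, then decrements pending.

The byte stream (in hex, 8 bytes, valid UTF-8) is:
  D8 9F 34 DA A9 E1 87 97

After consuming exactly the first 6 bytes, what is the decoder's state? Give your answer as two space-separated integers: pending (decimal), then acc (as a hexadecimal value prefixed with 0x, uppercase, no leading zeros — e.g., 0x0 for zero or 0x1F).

Byte[0]=D8: 2-byte lead. pending=1, acc=0x18
Byte[1]=9F: continuation. acc=(acc<<6)|0x1F=0x61F, pending=0
Byte[2]=34: 1-byte. pending=0, acc=0x0
Byte[3]=DA: 2-byte lead. pending=1, acc=0x1A
Byte[4]=A9: continuation. acc=(acc<<6)|0x29=0x6A9, pending=0
Byte[5]=E1: 3-byte lead. pending=2, acc=0x1

Answer: 2 0x1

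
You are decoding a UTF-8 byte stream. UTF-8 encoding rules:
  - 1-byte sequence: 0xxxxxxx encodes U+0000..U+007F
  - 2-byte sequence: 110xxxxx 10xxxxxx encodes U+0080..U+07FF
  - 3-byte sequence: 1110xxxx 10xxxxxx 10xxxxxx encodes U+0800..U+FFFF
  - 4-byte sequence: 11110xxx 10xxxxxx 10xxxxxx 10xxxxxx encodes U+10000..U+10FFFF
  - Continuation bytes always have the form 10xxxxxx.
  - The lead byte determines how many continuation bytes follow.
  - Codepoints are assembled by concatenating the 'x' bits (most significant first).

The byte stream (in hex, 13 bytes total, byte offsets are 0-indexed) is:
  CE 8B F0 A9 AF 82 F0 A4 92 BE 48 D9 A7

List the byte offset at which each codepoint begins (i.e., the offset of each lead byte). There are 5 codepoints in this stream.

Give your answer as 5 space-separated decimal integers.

Answer: 0 2 6 10 11

Derivation:
Byte[0]=CE: 2-byte lead, need 1 cont bytes. acc=0xE
Byte[1]=8B: continuation. acc=(acc<<6)|0x0B=0x38B
Completed: cp=U+038B (starts at byte 0)
Byte[2]=F0: 4-byte lead, need 3 cont bytes. acc=0x0
Byte[3]=A9: continuation. acc=(acc<<6)|0x29=0x29
Byte[4]=AF: continuation. acc=(acc<<6)|0x2F=0xA6F
Byte[5]=82: continuation. acc=(acc<<6)|0x02=0x29BC2
Completed: cp=U+29BC2 (starts at byte 2)
Byte[6]=F0: 4-byte lead, need 3 cont bytes. acc=0x0
Byte[7]=A4: continuation. acc=(acc<<6)|0x24=0x24
Byte[8]=92: continuation. acc=(acc<<6)|0x12=0x912
Byte[9]=BE: continuation. acc=(acc<<6)|0x3E=0x244BE
Completed: cp=U+244BE (starts at byte 6)
Byte[10]=48: 1-byte ASCII. cp=U+0048
Byte[11]=D9: 2-byte lead, need 1 cont bytes. acc=0x19
Byte[12]=A7: continuation. acc=(acc<<6)|0x27=0x667
Completed: cp=U+0667 (starts at byte 11)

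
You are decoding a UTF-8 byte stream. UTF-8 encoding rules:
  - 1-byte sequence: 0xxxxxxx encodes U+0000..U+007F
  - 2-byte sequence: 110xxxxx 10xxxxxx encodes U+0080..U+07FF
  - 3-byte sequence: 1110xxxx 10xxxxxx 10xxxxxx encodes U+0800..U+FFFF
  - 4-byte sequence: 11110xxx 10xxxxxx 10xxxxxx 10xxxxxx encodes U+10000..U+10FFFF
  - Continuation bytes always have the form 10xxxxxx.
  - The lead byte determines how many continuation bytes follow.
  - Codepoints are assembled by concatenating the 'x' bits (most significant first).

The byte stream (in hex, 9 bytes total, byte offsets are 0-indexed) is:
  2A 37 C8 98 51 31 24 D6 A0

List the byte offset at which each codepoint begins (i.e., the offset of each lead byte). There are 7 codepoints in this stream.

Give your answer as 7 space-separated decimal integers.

Answer: 0 1 2 4 5 6 7

Derivation:
Byte[0]=2A: 1-byte ASCII. cp=U+002A
Byte[1]=37: 1-byte ASCII. cp=U+0037
Byte[2]=C8: 2-byte lead, need 1 cont bytes. acc=0x8
Byte[3]=98: continuation. acc=(acc<<6)|0x18=0x218
Completed: cp=U+0218 (starts at byte 2)
Byte[4]=51: 1-byte ASCII. cp=U+0051
Byte[5]=31: 1-byte ASCII. cp=U+0031
Byte[6]=24: 1-byte ASCII. cp=U+0024
Byte[7]=D6: 2-byte lead, need 1 cont bytes. acc=0x16
Byte[8]=A0: continuation. acc=(acc<<6)|0x20=0x5A0
Completed: cp=U+05A0 (starts at byte 7)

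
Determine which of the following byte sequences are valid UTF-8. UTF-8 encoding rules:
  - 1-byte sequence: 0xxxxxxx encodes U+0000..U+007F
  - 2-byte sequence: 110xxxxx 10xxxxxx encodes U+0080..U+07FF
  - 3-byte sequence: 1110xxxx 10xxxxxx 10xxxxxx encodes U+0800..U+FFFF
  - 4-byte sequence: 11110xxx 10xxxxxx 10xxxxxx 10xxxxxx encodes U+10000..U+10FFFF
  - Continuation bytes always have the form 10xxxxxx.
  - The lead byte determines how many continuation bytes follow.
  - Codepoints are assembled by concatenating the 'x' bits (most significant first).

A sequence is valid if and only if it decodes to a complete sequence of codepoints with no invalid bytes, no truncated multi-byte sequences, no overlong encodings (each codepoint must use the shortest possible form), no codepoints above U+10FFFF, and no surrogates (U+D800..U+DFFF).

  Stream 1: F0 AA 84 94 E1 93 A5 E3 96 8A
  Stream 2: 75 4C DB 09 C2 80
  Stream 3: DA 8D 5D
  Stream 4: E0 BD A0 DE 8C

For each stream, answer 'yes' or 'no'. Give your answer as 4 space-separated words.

Answer: yes no yes yes

Derivation:
Stream 1: decodes cleanly. VALID
Stream 2: error at byte offset 3. INVALID
Stream 3: decodes cleanly. VALID
Stream 4: decodes cleanly. VALID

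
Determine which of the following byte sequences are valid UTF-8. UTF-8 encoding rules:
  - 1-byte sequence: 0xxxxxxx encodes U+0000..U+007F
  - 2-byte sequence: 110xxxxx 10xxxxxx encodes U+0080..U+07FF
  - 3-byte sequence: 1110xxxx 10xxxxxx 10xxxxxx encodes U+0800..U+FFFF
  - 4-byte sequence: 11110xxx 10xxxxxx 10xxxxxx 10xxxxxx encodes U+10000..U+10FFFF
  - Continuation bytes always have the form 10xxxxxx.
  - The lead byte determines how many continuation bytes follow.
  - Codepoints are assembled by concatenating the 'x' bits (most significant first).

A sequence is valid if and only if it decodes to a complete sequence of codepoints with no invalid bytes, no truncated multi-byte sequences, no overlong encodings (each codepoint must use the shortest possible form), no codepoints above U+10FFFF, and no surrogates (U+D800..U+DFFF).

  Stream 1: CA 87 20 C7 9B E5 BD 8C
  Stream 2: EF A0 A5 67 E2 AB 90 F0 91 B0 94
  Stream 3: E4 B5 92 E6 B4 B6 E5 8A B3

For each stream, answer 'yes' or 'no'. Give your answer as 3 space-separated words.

Stream 1: decodes cleanly. VALID
Stream 2: decodes cleanly. VALID
Stream 3: decodes cleanly. VALID

Answer: yes yes yes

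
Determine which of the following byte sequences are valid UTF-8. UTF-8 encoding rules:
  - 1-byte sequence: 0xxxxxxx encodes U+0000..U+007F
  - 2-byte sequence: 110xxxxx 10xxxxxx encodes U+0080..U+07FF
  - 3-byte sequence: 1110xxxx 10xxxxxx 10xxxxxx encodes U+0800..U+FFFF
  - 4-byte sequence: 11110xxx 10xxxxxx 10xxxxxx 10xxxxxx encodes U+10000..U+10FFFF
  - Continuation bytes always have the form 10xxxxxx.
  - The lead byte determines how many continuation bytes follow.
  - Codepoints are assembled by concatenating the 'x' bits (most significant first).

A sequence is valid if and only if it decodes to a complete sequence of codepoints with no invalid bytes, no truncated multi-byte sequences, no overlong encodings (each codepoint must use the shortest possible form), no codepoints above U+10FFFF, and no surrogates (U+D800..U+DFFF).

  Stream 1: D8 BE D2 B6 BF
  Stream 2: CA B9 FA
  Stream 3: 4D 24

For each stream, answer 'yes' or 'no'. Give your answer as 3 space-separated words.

Stream 1: error at byte offset 4. INVALID
Stream 2: error at byte offset 2. INVALID
Stream 3: decodes cleanly. VALID

Answer: no no yes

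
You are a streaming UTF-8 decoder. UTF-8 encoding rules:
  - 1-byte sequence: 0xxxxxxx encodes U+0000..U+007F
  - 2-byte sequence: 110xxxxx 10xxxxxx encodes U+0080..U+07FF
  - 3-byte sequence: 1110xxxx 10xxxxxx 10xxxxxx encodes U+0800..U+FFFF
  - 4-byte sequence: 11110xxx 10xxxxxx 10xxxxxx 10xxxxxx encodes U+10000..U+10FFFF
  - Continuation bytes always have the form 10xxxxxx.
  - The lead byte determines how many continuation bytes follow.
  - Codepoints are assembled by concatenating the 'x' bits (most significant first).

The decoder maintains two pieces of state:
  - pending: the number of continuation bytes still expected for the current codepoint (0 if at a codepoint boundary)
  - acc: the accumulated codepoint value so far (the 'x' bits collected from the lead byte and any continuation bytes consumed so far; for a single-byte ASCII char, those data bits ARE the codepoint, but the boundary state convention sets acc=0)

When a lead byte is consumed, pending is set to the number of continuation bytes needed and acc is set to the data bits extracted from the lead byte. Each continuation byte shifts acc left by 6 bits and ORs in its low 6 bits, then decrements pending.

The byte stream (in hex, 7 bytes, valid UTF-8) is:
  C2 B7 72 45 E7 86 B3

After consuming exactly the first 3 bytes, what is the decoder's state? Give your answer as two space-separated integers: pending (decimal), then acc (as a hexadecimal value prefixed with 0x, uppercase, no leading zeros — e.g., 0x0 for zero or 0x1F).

Answer: 0 0x0

Derivation:
Byte[0]=C2: 2-byte lead. pending=1, acc=0x2
Byte[1]=B7: continuation. acc=(acc<<6)|0x37=0xB7, pending=0
Byte[2]=72: 1-byte. pending=0, acc=0x0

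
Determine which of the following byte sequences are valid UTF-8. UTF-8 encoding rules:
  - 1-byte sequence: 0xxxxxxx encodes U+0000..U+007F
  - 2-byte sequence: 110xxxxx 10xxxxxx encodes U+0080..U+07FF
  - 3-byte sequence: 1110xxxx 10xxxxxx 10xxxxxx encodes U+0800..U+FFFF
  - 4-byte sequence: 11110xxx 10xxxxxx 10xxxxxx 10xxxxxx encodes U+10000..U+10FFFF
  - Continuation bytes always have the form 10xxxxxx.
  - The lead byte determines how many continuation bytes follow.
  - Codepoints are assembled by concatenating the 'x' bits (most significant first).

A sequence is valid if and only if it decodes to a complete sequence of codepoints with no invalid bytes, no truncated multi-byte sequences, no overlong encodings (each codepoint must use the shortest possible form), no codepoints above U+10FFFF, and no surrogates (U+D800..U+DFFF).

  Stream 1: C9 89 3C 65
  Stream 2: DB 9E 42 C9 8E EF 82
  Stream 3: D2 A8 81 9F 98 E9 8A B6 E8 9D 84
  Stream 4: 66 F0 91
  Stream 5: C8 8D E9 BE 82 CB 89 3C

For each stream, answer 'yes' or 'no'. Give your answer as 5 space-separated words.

Answer: yes no no no yes

Derivation:
Stream 1: decodes cleanly. VALID
Stream 2: error at byte offset 7. INVALID
Stream 3: error at byte offset 2. INVALID
Stream 4: error at byte offset 3. INVALID
Stream 5: decodes cleanly. VALID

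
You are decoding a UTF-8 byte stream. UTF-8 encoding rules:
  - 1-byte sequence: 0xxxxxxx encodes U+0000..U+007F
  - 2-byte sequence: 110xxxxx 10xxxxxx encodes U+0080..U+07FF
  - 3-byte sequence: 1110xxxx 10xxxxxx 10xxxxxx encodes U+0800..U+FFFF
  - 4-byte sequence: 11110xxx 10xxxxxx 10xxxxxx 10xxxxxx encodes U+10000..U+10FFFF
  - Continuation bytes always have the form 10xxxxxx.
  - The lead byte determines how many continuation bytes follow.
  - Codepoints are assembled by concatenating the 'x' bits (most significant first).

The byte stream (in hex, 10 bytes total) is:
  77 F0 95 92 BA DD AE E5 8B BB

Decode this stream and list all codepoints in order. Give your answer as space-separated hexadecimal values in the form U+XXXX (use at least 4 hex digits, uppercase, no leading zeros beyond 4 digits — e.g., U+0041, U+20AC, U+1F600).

Answer: U+0077 U+154BA U+076E U+52FB

Derivation:
Byte[0]=77: 1-byte ASCII. cp=U+0077
Byte[1]=F0: 4-byte lead, need 3 cont bytes. acc=0x0
Byte[2]=95: continuation. acc=(acc<<6)|0x15=0x15
Byte[3]=92: continuation. acc=(acc<<6)|0x12=0x552
Byte[4]=BA: continuation. acc=(acc<<6)|0x3A=0x154BA
Completed: cp=U+154BA (starts at byte 1)
Byte[5]=DD: 2-byte lead, need 1 cont bytes. acc=0x1D
Byte[6]=AE: continuation. acc=(acc<<6)|0x2E=0x76E
Completed: cp=U+076E (starts at byte 5)
Byte[7]=E5: 3-byte lead, need 2 cont bytes. acc=0x5
Byte[8]=8B: continuation. acc=(acc<<6)|0x0B=0x14B
Byte[9]=BB: continuation. acc=(acc<<6)|0x3B=0x52FB
Completed: cp=U+52FB (starts at byte 7)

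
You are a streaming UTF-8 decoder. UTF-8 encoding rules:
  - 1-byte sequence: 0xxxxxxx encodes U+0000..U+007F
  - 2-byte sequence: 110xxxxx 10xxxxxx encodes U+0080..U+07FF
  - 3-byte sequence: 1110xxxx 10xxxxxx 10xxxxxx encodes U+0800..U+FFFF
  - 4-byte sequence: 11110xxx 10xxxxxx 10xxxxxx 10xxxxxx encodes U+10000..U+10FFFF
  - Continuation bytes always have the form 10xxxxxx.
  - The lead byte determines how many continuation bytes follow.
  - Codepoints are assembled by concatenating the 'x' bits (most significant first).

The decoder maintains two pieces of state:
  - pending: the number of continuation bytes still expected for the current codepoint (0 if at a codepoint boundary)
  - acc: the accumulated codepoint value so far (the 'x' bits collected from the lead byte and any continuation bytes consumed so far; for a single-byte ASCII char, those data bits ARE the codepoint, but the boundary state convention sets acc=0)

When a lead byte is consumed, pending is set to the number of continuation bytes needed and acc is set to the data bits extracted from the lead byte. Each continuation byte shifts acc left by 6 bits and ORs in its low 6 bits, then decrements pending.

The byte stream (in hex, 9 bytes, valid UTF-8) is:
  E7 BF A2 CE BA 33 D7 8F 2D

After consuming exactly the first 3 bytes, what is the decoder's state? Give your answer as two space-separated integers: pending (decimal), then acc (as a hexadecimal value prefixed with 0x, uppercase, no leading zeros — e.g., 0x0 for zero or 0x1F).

Byte[0]=E7: 3-byte lead. pending=2, acc=0x7
Byte[1]=BF: continuation. acc=(acc<<6)|0x3F=0x1FF, pending=1
Byte[2]=A2: continuation. acc=(acc<<6)|0x22=0x7FE2, pending=0

Answer: 0 0x7FE2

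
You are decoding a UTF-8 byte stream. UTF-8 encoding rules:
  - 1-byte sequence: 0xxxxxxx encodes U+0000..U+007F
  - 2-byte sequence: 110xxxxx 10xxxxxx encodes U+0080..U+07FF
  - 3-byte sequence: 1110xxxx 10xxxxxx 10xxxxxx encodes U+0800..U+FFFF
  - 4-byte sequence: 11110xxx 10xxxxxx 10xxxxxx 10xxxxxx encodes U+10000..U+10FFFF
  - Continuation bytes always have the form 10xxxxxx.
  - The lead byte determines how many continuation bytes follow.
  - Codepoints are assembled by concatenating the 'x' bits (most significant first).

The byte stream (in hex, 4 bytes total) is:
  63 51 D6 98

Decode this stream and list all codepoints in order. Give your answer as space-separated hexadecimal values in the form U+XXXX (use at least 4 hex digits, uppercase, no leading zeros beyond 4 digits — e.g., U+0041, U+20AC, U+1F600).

Byte[0]=63: 1-byte ASCII. cp=U+0063
Byte[1]=51: 1-byte ASCII. cp=U+0051
Byte[2]=D6: 2-byte lead, need 1 cont bytes. acc=0x16
Byte[3]=98: continuation. acc=(acc<<6)|0x18=0x598
Completed: cp=U+0598 (starts at byte 2)

Answer: U+0063 U+0051 U+0598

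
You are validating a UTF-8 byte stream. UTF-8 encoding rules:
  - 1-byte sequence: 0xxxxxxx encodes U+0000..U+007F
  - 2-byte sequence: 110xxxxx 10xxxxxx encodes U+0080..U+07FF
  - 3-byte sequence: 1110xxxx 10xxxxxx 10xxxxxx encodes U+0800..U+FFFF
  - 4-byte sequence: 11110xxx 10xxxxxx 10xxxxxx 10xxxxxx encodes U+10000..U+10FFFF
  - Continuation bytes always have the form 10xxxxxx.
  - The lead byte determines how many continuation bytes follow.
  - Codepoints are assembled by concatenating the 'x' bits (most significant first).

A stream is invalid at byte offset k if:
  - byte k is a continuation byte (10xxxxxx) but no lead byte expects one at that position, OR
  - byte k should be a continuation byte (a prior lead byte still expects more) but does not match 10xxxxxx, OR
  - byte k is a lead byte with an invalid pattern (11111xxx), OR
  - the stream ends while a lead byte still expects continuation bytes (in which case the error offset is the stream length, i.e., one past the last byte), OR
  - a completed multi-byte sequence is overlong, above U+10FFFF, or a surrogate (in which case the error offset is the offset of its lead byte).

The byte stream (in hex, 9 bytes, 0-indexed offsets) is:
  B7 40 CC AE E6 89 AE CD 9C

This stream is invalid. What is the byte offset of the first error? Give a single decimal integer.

Byte[0]=B7: INVALID lead byte (not 0xxx/110x/1110/11110)

Answer: 0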